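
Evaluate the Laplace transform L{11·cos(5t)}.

L{cos(ωt)} = s/(s² + ω²), so L{cos(5t)} = s/(s² + 25). Then L{11·cos(5t)} = 11·s/(s² + 25) = 11s/(s² + 25)

Final answer: 11s/(s² + 25)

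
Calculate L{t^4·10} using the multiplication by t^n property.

L{10} = 10/s. d^1/ds^1[1/s] = -1/s². d^2/ds^2[1/s] = 2/s^3. d^3/ds^3[1/s] = -6/s^4. d^4/ds^4[1/s] = 24/s^5. So L{t^4} = (-1)^{4}·24/s^5 = 24/s^5. Then L{t^4·10} = 10·24/s^5 = 240/s^5

Final answer: 240/s^5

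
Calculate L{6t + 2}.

L{6t + 2} = 6·L{t} + 2·L{1} = 6/s² + 2/s

Final answer: 6/s² + 2/s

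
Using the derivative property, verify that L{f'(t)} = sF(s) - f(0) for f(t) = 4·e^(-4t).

f'(t) = -16e^(-4t). Direct: L{f'(t)} = -16/(s+4). Property: s·4/(s+4) - 4 = (4s - 4(s+4))/(s+4) = -16/(s+4). ✓

Final answer: -16/(s+4)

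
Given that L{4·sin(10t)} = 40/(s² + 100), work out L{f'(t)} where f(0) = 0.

L{f'(t)} = s·F(s) - f(0) = s·40/(s² + 100) - 0 = 40s/(s² + 100)

Final answer: 40s/(s² + 100)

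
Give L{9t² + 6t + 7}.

L{9t² + 6t + 7} = 9·2/s³ + 6/s² + 7/s = 18/s³ + 6/s² + 7/s

Final answer: 18/s³ + 6/s² + 7/s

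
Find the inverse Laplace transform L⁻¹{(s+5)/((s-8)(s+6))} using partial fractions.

Using partial fractions, f(t) = (13e^(8t) + e^(-6t))/14

Final answer: (13e^(8t) + e^(-6t))/14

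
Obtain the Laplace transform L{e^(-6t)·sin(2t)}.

L{e^(at)·sin(ωt)} = ω/((s-a)² + ω²), so L{e^(-6t)·sin(2t)} = 2/((s+6)² + 4)

Final answer: 2/((s+6)² + 4)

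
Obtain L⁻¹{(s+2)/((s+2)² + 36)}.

Using frequency shift: L⁻¹{(s-a)/((s-a)² + b²)} = e^(at)cos(bt). Here a=-2, b=6

Final answer: e^(-2t)·cos(6t)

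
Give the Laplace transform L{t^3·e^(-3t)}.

L{t^n·e^(at)} = n!/(s-a)^(n+1), so L{t^3·e^(-3t)} = 6/(s+3)^4

Final answer: 6/(s+3)^4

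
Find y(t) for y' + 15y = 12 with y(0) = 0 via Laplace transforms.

sY + 15Y = 12/s. Y = 12/(s(s+15)). Partial fractions: Y = 4/5/s - 4/5/(s+15)

Final answer: y(t) = 4/5(1 - e^(-15t))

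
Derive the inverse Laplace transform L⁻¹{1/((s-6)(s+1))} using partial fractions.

Decompose: A/(s-6) + B/(s+1). A = 1/7, B = -1/7. f(t) = (e^(6t) - e^(-t))/7

Final answer: (e^(6t) - e^(-t))/7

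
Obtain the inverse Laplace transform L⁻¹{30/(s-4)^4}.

L⁻¹{n!/(s-a)^(n+1)} = t^n·e^(at) with n=3, a=4. So L⁻¹{6/(s-4)^4} = t^3·e^(4t), and L⁻¹{30/(s-4)^4} = (30/6)·t^3·e^(4t) = 5·t^3·e^(4t)

Final answer: 5·t^3·e^(4t)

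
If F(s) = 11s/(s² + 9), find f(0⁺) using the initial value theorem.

f(0⁺) = lim_{s→∞} s·11s/(s² + 9) = lim_{s→∞} 11s²/(s² + 9) = 11

Final answer: 11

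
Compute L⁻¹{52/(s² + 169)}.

This is the form c·a/(s² + a²) with a = 13, c = 4. L⁻¹ = 4·sin(13t)

Final answer: 4·sin(13t)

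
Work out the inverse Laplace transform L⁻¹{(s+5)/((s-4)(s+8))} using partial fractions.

Using partial fractions, f(t) = (9e^(4t) + 3e^(-8t))/12

Final answer: (9e^(4t) + 3e^(-8t))/12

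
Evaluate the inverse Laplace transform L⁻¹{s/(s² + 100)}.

L⁻¹{s/(s² + 100)} = cos(10t)

Final answer: cos(10t)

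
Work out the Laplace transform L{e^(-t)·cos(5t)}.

L{e^(at)·cos(ωt)} = (s-a)/((s-a)² + ω²), so L{e^(-t)·cos(5t)} = (s+1)/((s+1)² + 25)

Final answer: (s+1)/((s+1)² + 25)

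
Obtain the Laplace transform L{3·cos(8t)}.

L{cos(ωt)} = s/(s² + ω²), so L{cos(8t)} = s/(s² + 64). Then L{3·cos(8t)} = 3·s/(s² + 64) = 3s/(s² + 64)

Final answer: 3s/(s² + 64)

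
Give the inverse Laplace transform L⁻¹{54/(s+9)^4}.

L⁻¹{n!/(s-a)^(n+1)} = t^n·e^(at) with n=3, a=-9. So L⁻¹{6/(s+9)^4} = t^3·e^(-9t), and L⁻¹{54/(s+9)^4} = (54/6)·t^3·e^(-9t) = 9·t^3·e^(-9t)

Final answer: 9·t^3·e^(-9t)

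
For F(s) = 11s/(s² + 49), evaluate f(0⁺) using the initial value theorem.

f(0⁺) = lim_{s→∞} s·11s/(s² + 49) = lim_{s→∞} 11s²/(s² + 49) = 11

Final answer: 11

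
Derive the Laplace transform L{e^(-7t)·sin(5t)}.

L{e^(at)·sin(ωt)} = ω/((s-a)² + ω²), so L{e^(-7t)·sin(5t)} = 5/((s+7)² + 25)

Final answer: 5/((s+7)² + 25)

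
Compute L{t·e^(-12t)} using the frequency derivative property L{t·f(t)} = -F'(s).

L{e^(-12t)} = 1/(s+12). By frequency derivative: L{t·e^(-12t)} = -d/ds[1/(s+12)] = -(-1)/(s+12)² = 1/(s+12)²

Final answer: 1/(s+12)²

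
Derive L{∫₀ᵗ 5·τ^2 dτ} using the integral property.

L{∫₀ᵗ f(τ)dτ} = F(s)/s with f(t) = 5t^2. F(s) = 10/s^3, so L{∫₀ᵗ 5·τ^2 dτ} = (10/s^3)/s = 10/s^4. (Check: ∫₀ᵗ 5·τ^2 dτ = 5t^3/3.)

Final answer: 10/s^4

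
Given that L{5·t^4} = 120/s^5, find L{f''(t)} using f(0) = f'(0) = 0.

L{f''(t)} = s²F(s) - sf(0) - f'(0) = s²·120/s^5 - 0 - 0 = 120/s^3

Final answer: 120/s^3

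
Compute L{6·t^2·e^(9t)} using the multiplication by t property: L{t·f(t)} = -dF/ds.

Using L{t^n·e^(at)} = n!/(s-a)^(n+1), L{t^2·e^(9t)} = 2/(s-9)^3, so L{6·t^2·e^(9t)} = 6·2/(s-9)^3 = 12/(s-9)^3

Final answer: 12/(s-9)^3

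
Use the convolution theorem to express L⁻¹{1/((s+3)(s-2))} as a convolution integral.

1/((s+3)(s-2)) = (1/(s+3))·(1/(s-2)) = L{e^(-3t)}·L{e^(2t)}. So f(t) = e^(-3t)*e^(2t) = ∫₀ᵗ e^(-3τ)·e^(2(t-τ)) dτ

Final answer: ∫₀ᵗ e^(-3τ)·e^(2(t-τ)) dτ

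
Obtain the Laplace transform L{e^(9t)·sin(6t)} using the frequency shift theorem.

Frequency shift: L{e^(at)f(t)} = F(s-a). L{e^(9t)·sin(6t)} = 6/((s-9)² + 36)

Final answer: 6/((s-9)² + 36)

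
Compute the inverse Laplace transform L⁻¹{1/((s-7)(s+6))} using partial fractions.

Decompose: A/(s-7) + B/(s+6). A = 1/13, B = -1/13. f(t) = (e^(7t) - e^(-6t))/13

Final answer: (e^(7t) - e^(-6t))/13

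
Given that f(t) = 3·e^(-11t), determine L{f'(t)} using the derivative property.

f(0) = 3, F(s) = 3/(s+11). L{f'(t)} = s·F(s) - f(0) = 3s/(s+11) - 3 = (3s - 3(s+11))/(s+11) = -33/(s+11)

Final answer: -33/(s+11)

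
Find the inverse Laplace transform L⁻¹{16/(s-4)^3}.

L⁻¹{n!/(s-a)^(n+1)} = t^n·e^(at) with n=2, a=4. So L⁻¹{2/(s-4)^3} = t^2·e^(4t), and L⁻¹{16/(s-4)^3} = (16/2)·t^2·e^(4t) = 8·t^2·e^(4t)

Final answer: 8·t^2·e^(4t)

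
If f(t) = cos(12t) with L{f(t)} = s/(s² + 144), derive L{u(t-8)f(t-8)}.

Time shift theorem: L{u(t-a)f(t-a)} = e^(-as)F(s). Here a=8, F(s) = s/(s² + 144), so L{u(t-8)f(t-8)} = e^(-8s)·s/(s² + 144)

Final answer: e^(-8s)·s/(s² + 144)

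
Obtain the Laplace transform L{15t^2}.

L{15t^2} = 15 · L{t^2} = 15 · 2/s^3 = 30/s^3

Final answer: 30/s^3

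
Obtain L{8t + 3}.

L{8t + 3} = 8·L{t} + 3·L{1} = 8/s² + 3/s

Final answer: 8/s² + 3/s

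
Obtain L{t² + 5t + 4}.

L{t² + 5t + 4} = 2/s³ + 5/s² + 4/s = 2/s³ + 5/s² + 4/s

Final answer: 2/s³ + 5/s² + 4/s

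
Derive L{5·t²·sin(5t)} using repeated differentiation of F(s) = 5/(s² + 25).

F(s) = 5/(s² + 25). F'(s) = -10s/(s² + 25)². F''(s) = -10(25 - 3s²)/(s² + 25)³ = (30s² - 250)/(s² + 25)³. So L{t²·sin(5t)} = (-1)² F''(s) = (30s² - 250)/(s² + 25)³. Then L{5·t²·sin(5t)} = 5·(30s² - 250)/(s² + 25)³ = (150s² - 1250)/(s² + 25)³

Final answer: (150s² - 1250)/(s² + 25)³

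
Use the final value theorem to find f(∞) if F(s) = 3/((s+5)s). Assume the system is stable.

f(∞) = lim_{s→0} sF(s) = lim_{s→0} 3/(s+5) = 3/5

Final answer: 3/5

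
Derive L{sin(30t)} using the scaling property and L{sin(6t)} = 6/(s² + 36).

Using L{f(at)} = (1/a)F(s/a) with a=5: L{sin(30t)} = (1/5) · 6/((s/5)² + 36) = (1/5) · 6·25/(s² + 900) = 30/(s² + 900)

Final answer: 30/(s² + 900)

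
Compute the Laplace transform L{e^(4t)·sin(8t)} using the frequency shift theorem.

Frequency shift: L{e^(at)f(t)} = F(s-a). L{e^(4t)·sin(8t)} = 8/((s-4)² + 64)

Final answer: 8/((s-4)² + 64)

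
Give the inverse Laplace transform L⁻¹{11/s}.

L⁻¹{c/s} = c, so L⁻¹{11/s} = 11

Final answer: 11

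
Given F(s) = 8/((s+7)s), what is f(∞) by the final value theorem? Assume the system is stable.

f(∞) = lim_{s→0} sF(s) = lim_{s→0} 8/(s+7) = 8/7

Final answer: 8/7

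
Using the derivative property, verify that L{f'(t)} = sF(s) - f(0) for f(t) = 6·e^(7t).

f'(t) = 42e^(7t). Direct: L{f'(t)} = 42/(s-7). Property: s·6/(s-7) - 6 = (6s - 6(s-7))/(s-7) = 42/(s-7). ✓

Final answer: 42/(s-7)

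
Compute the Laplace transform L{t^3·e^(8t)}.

L{t^n·e^(at)} = n!/(s-a)^(n+1), so L{t^3·e^(8t)} = 6/(s-8)^4

Final answer: 6/(s-8)^4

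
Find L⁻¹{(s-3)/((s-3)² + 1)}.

Using frequency shift: L⁻¹{(s-a)/((s-a)² + b²)} = e^(at)cos(bt). Here a=3, b=1

Final answer: e^(3t)·cos(t)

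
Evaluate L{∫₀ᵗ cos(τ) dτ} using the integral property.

L{∫₀ᵗ f(τ)dτ} = F(s)/s with F(s) = s/(s² + 1), so the result is (s/(s² + 1))/s = 1/(s² + 1)

Final answer: 1/(s² + 1)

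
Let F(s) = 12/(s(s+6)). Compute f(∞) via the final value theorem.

f(∞) = lim_{s→0} s·12/(s(s+6)) = lim_{s→0} 12/(s+6) = 12/6 = 2

Final answer: 2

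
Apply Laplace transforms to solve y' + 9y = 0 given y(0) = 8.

L{y'} + 9L{y} = 0. sY - 8 + 9Y = 0. Y(s+9) = 8. Y = 8/(s+9)

Final answer: y(t) = 8e^(-9t)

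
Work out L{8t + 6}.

L{8t + 6} = 8·L{t} + 6·L{1} = 8/s² + 6/s

Final answer: 8/s² + 6/s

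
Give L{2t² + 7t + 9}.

L{2t² + 7t + 9} = 2·2/s³ + 7/s² + 9/s = 4/s³ + 7/s² + 9/s

Final answer: 4/s³ + 7/s² + 9/s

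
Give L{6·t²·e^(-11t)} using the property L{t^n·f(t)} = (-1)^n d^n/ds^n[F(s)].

L{e^(-11t)} = 1/(s+11). d/ds[1/(s+11)] = -1/(s+11)². d²/ds²[1/(s+11)] = 2/(s+11)³. So L{t²·e^(-11t)} = (-1)² · 2/(s+11)³ = 2/(s+11)³. Then L{6·t²·e^(-11t)} = 6·2/(s+11)³ = 12/(s+11)³

Final answer: 12/(s+11)³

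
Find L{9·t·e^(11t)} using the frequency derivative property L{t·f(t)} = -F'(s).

L{e^(11t)} = 1/(s-11). By frequency derivative: L{t·e^(11t)} = -d/ds[1/(s-11)] = -(-1)/(s-11)² = 1/(s-11)². Then L{9·t·e^(11t)} = 9·1/(s-11)² = 9/(s-11)²

Final answer: 9/(s-11)²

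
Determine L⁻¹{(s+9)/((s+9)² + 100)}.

Using frequency shift: L⁻¹{(s-a)/((s-a)² + b²)} = e^(at)cos(bt). Here a=-9, b=10

Final answer: e^(-9t)·cos(10t)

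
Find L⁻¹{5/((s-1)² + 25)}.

Form: b/((s-a)² + b²) → e^(at)sin(bt). With a=1, b=5

Final answer: e^t·sin(5t)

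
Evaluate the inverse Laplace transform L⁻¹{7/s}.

L⁻¹{c/s} = c, so L⁻¹{7/s} = 7

Final answer: 7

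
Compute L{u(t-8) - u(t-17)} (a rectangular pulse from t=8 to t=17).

L{u(t-a)} = e^(-as)/s. L{u(t-8) - u(t-17)} = (e^(-8s) - e^(-17s))/s

Final answer: (e^(-8s) - e^(-17s))/s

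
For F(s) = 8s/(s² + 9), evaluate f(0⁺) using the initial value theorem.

f(0⁺) = lim_{s→∞} s·8s/(s² + 9) = lim_{s→∞} 8s²/(s² + 9) = 8

Final answer: 8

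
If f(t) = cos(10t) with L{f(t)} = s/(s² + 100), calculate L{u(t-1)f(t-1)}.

Time shift theorem: L{u(t-a)f(t-a)} = e^(-as)F(s). Here a=1, F(s) = s/(s² + 100), so L{u(t-1)f(t-1)} = e^(-s)·s/(s² + 100)

Final answer: e^(-s)·s/(s² + 100)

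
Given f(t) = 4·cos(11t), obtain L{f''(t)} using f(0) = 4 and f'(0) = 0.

F(s) = 4s/(s² + 121). L{f''(t)} = s²F(s) - sf(0) - f'(0) = 4s³/(s² + 121) - 4s = (4s³ - 4s(s² + 121))/(s² + 121) = -484s/(s² + 121)

Final answer: -484s/(s² + 121)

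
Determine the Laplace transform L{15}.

L{15} = 15 · L{1} = 15/s

Final answer: 15/s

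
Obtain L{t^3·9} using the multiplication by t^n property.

L{9} = 9/s. d^1/ds^1[1/s] = -1/s². d^2/ds^2[1/s] = 2/s^3. d^3/ds^3[1/s] = -6/s^4. So L{t^3} = (-1)^{3}·-6/s^4 = 6/s^4. Then L{t^3·9} = 9·6/s^4 = 54/s^4

Final answer: 54/s^4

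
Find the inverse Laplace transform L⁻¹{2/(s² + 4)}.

L⁻¹{2/(s² + 4)} = sin(2t)

Final answer: sin(2t)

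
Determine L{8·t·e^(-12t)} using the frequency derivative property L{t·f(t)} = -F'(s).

L{e^(-12t)} = 1/(s+12). By frequency derivative: L{t·e^(-12t)} = -d/ds[1/(s+12)] = -(-1)/(s+12)² = 1/(s+12)². Then L{8·t·e^(-12t)} = 8·1/(s+12)² = 8/(s+12)²

Final answer: 8/(s+12)²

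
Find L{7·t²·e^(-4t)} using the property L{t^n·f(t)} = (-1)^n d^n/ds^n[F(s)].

L{e^(-4t)} = 1/(s+4). d/ds[1/(s+4)] = -1/(s+4)². d²/ds²[1/(s+4)] = 2/(s+4)³. So L{t²·e^(-4t)} = (-1)² · 2/(s+4)³ = 2/(s+4)³. Then L{7·t²·e^(-4t)} = 7·2/(s+4)³ = 14/(s+4)³

Final answer: 14/(s+4)³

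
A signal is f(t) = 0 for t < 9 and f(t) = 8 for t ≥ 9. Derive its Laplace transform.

f(t) = 8·u(t-9). L{u(t-9)} = e^(-9s)/s, so L{f(t)} = 8·e^(-9s)/s

Final answer: 8·e^(-9s)/s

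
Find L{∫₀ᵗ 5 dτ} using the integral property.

L{∫₀ᵗ f(τ)dτ} = F(s)/s with f(t) = 5. F(s) = 5/s, so L{∫₀ᵗ 5 dτ} = (5/s)/s = 5/s². (Check: ∫₀ᵗ 5 dτ = 5t.)

Final answer: 5/s²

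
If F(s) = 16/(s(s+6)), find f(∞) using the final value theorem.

f(∞) = lim_{s→0} s·16/(s(s+6)) = lim_{s→0} 16/(s+6) = 16/6 = 8/3

Final answer: 8/3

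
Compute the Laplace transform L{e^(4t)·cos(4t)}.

L{e^(at)·cos(ωt)} = (s-a)/((s-a)² + ω²), so L{e^(4t)·cos(4t)} = (s-4)/((s-4)² + 16)

Final answer: (s-4)/((s-4)² + 16)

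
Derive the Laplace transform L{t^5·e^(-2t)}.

L{t^n·e^(at)} = n!/(s-a)^(n+1), so L{t^5·e^(-2t)} = 120/(s+2)^6

Final answer: 120/(s+2)^6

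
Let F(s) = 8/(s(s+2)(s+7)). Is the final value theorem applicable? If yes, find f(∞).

Poles of sF(s) = 8/((s+2)(s+7)) are at s = -2 and s = -7, both in the left half-plane. Theorem applies. f(∞) = lim_{s→0} sF(s) = 8/(2·7) = 4/7

Final answer: 4/7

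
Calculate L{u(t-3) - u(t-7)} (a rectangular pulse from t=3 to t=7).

L{u(t-a)} = e^(-as)/s. L{u(t-3) - u(t-7)} = (e^(-3s) - e^(-7s))/s

Final answer: (e^(-3s) - e^(-7s))/s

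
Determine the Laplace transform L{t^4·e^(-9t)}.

L{t^n·e^(at)} = n!/(s-a)^(n+1), so L{t^4·e^(-9t)} = 24/(s+9)^5

Final answer: 24/(s+9)^5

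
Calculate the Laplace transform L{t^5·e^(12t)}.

L{t^n·e^(at)} = n!/(s-a)^(n+1), so L{t^5·e^(12t)} = 120/(s-12)^6

Final answer: 120/(s-12)^6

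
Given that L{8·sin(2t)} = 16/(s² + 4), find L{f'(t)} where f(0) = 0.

L{f'(t)} = s·F(s) - f(0) = s·16/(s² + 4) - 0 = 16s/(s² + 4)

Final answer: 16s/(s² + 4)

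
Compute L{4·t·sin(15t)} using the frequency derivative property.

L{sin(15t)} = 15/(s² + 225). By L{t·f(t)} = -F'(s): -d/ds[15/(s² + 225)] = -(15)·(-2s)/(s² + 225)² = 30s/(s² + 225)². Then L{4·t·sin(15t)} = 4·30s/(s² + 225)² = 120s/(s² + 225)²

Final answer: 120s/(s² + 225)²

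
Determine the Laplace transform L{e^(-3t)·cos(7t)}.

L{e^(at)·cos(ωt)} = (s-a)/((s-a)² + ω²), so L{e^(-3t)·cos(7t)} = (s+3)/((s+3)² + 49)

Final answer: (s+3)/((s+3)² + 49)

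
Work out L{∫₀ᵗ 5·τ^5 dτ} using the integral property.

L{∫₀ᵗ f(τ)dτ} = F(s)/s with f(t) = 5t^5. F(s) = 600/s^6, so L{∫₀ᵗ 5·τ^5 dτ} = (600/s^6)/s = 600/s^7. (Check: ∫₀ᵗ 5·τ^5 dτ = 5t^6/6.)

Final answer: 600/s^7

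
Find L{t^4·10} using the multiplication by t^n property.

L{10} = 10/s. d^1/ds^1[1/s] = -1/s². d^2/ds^2[1/s] = 2/s^3. d^3/ds^3[1/s] = -6/s^4. d^4/ds^4[1/s] = 24/s^5. So L{t^4} = (-1)^{4}·24/s^5 = 24/s^5. Then L{t^4·10} = 10·24/s^5 = 240/s^5

Final answer: 240/s^5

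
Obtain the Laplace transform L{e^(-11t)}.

L{e^(at)} = 1/(s-a), so L{e^(-11t)} = 1/(s+11)

Final answer: 1/(s+11)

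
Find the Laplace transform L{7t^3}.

L{7t^3} = 7 · L{t^3} = 7 · 6/s^4 = 42/s^4

Final answer: 42/s^4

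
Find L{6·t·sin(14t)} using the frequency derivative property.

L{sin(14t)} = 14/(s² + 196). By L{t·f(t)} = -F'(s): -d/ds[14/(s² + 196)] = -(14)·(-2s)/(s² + 196)² = 28s/(s² + 196)². Then L{6·t·sin(14t)} = 6·28s/(s² + 196)² = 168s/(s² + 196)²

Final answer: 168s/(s² + 196)²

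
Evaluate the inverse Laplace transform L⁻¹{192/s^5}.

L⁻¹{n!/s^(n+1)} = t^n with n=4. So L⁻¹{24/s^5} = t^4, and L⁻¹{192/s^5} = (192/24)·t^4 = 8·t^4

Final answer: 8·t^4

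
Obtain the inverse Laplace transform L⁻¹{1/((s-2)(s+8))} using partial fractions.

Decompose: A/(s-2) + B/(s+8). A = 1/10, B = -1/10. f(t) = (e^(2t) - e^(-8t))/10

Final answer: (e^(2t) - e^(-8t))/10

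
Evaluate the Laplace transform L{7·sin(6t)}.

L{sin(ωt)} = ω/(s² + ω²), so L{sin(6t)} = 6/(s² + 36). Then L{7·sin(6t)} = 7·6/(s² + 36) = 42/(s² + 36)

Final answer: 42/(s² + 36)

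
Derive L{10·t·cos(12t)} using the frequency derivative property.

L{cos(12t)} = s/(s² + 144). Derivative: d/ds[s/(s² + 144)] = [(s² + 144) - s·2s]/(s² + 144)² = (144 - s²)/(s² + 144)². So L{t·cos(12t)} = -F'(s) = (s² - 144)/(s² + 144)². Then L{10·t·cos(12t)} = 10·(s² - 144)/(s² + 144)²

Final answer: 10·(s² - 144)/(s² + 144)²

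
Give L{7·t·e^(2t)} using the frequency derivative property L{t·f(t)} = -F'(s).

L{e^(2t)} = 1/(s-2). By frequency derivative: L{t·e^(2t)} = -d/ds[1/(s-2)] = -(-1)/(s-2)² = 1/(s-2)². Then L{7·t·e^(2t)} = 7·1/(s-2)² = 7/(s-2)²

Final answer: 7/(s-2)²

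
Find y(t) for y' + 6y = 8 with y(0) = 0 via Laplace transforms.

sY + 6Y = 8/s. Y = 8/(s(s+6)). Partial fractions: Y = 4/3/s - 4/3/(s+6)

Final answer: y(t) = 4/3(1 - e^(-6t))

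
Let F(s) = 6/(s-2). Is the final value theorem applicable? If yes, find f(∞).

sF(s) = 6s/(s-2) has a pole at s = 2 in the right half-plane. Theorem does NOT apply (unstable system; f(t) = 6·e^(2t) grows without bound).

Final answer: Not applicable (unstable)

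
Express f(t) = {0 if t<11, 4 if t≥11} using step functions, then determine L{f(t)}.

f(t) = 4·u(t-11). L{u(t-11)} = e^(-11s)/s, so L{f(t)} = 4·e^(-11s)/s

Final answer: 4·e^(-11s)/s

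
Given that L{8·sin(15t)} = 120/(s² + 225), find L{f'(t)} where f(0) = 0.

L{f'(t)} = s·F(s) - f(0) = s·120/(s² + 225) - 0 = 120s/(s² + 225)

Final answer: 120s/(s² + 225)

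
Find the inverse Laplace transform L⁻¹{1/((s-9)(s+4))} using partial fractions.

Decompose: A/(s-9) + B/(s+4). A = 1/13, B = -1/13. f(t) = (e^(9t) - e^(-4t))/13

Final answer: (e^(9t) - e^(-4t))/13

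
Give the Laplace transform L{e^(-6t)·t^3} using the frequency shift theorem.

L{e^(at)·t^n} = n!/(s-a)^(n+1), so L{e^(-6t)·t^3} = 6/(s+6)^4

Final answer: 6/(s+6)^4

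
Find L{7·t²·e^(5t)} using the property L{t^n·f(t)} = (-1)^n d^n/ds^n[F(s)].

L{e^(5t)} = 1/(s-5). d/ds[1/(s-5)] = -1/(s-5)². d²/ds²[1/(s-5)] = 2/(s-5)³. So L{t²·e^(5t)} = (-1)² · 2/(s-5)³ = 2/(s-5)³. Then L{7·t²·e^(5t)} = 7·2/(s-5)³ = 14/(s-5)³

Final answer: 14/(s-5)³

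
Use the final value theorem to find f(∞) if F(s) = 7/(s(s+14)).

f(∞) = lim_{s→0} s·7/(s(s+14)) = lim_{s→0} 7/(s+14) = 7/14 = 1/2

Final answer: 1/2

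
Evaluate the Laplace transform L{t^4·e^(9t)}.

L{t^n·e^(at)} = n!/(s-a)^(n+1), so L{t^4·e^(9t)} = 24/(s-9)^5

Final answer: 24/(s-9)^5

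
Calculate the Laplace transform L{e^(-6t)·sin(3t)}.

L{e^(at)·sin(ωt)} = ω/((s-a)² + ω²), so L{e^(-6t)·sin(3t)} = 3/((s+6)² + 9)

Final answer: 3/((s+6)² + 9)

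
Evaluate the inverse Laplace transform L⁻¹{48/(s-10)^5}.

L⁻¹{n!/(s-a)^(n+1)} = t^n·e^(at) with n=4, a=10. So L⁻¹{24/(s-10)^5} = t^4·e^(10t), and L⁻¹{48/(s-10)^5} = (48/24)·t^4·e^(10t) = 2·t^4·e^(10t)

Final answer: 2·t^4·e^(10t)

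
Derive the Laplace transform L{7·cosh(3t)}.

L{cosh(ωt)} = s/(s² - ω²), so L{cosh(3t)} = s/(s² - 9). Then L{7·cosh(3t)} = 7·s/(s² - 9) = 7s/(s² - 9)

Final answer: 7s/(s² - 9)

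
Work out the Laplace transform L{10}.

L{10} = 10 · L{1} = 10/s

Final answer: 10/s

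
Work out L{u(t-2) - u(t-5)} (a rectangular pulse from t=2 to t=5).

L{u(t-a)} = e^(-as)/s. L{u(t-2) - u(t-5)} = (e^(-2s) - e^(-5s))/s

Final answer: (e^(-2s) - e^(-5s))/s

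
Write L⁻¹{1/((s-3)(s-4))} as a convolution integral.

1/((s-3)(s-4)) = (1/(s-3))·(1/(s-4)) = L{e^(3t)}·L{e^(4t)}. So f(t) = e^(3t)*e^(4t) = ∫₀ᵗ e^(3τ)·e^(4(t-τ)) dτ

Final answer: ∫₀ᵗ e^(3τ)·e^(4(t-τ)) dτ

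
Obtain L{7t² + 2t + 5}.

L{7t² + 2t + 5} = 7·2/s³ + 2/s² + 5/s = 14/s³ + 2/s² + 5/s

Final answer: 14/s³ + 2/s² + 5/s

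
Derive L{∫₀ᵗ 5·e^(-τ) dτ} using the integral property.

L{∫₀ᵗ f(τ)dτ} = F(s)/s with F(s) = 5/(s+1), so L{∫₀ᵗ 5·e^(-τ) dτ} = 5/(s(s+1))

Final answer: 5/(s(s+1))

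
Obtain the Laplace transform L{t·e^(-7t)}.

L{t^n·e^(at)} = n!/(s-a)^(n+1), so L{t·e^(-7t)} = 1/(s+7)^2

Final answer: 1/(s+7)^2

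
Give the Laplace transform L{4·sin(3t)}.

L{sin(ωt)} = ω/(s² + ω²), so L{sin(3t)} = 3/(s² + 9). Then L{4·sin(3t)} = 4·3/(s² + 9) = 12/(s² + 9)

Final answer: 12/(s² + 9)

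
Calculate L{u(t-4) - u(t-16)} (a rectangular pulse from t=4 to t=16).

L{u(t-a)} = e^(-as)/s. L{u(t-4) - u(t-16)} = (e^(-4s) - e^(-16s))/s

Final answer: (e^(-4s) - e^(-16s))/s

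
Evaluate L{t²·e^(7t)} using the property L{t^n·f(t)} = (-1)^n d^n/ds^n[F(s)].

L{e^(7t)} = 1/(s-7). d/ds[1/(s-7)] = -1/(s-7)². d²/ds²[1/(s-7)] = 2/(s-7)³. So L{t²·e^(7t)} = (-1)² · 2/(s-7)³ = 2/(s-7)³

Final answer: 2/(s-7)³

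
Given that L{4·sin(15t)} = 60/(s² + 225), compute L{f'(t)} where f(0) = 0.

L{f'(t)} = s·F(s) - f(0) = s·60/(s² + 225) - 0 = 60s/(s² + 225)

Final answer: 60s/(s² + 225)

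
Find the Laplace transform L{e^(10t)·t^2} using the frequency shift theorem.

L{e^(at)·t^n} = n!/(s-a)^(n+1), so L{e^(10t)·t^2} = 2/(s-10)^3

Final answer: 2/(s-10)^3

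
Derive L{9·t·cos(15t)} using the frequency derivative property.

L{cos(15t)} = s/(s² + 225). Derivative: d/ds[s/(s² + 225)] = [(s² + 225) - s·2s]/(s² + 225)² = (225 - s²)/(s² + 225)². So L{t·cos(15t)} = -F'(s) = (s² - 225)/(s² + 225)². Then L{9·t·cos(15t)} = 9·(s² - 225)/(s² + 225)²

Final answer: 9·(s² - 225)/(s² + 225)²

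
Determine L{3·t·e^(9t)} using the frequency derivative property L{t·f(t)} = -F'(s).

L{e^(9t)} = 1/(s-9). By frequency derivative: L{t·e^(9t)} = -d/ds[1/(s-9)] = -(-1)/(s-9)² = 1/(s-9)². Then L{3·t·e^(9t)} = 3·1/(s-9)² = 3/(s-9)²

Final answer: 3/(s-9)²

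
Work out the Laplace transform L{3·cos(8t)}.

L{cos(ωt)} = s/(s² + ω²), so L{cos(8t)} = s/(s² + 64). Then L{3·cos(8t)} = 3·s/(s² + 64) = 3s/(s² + 64)

Final answer: 3s/(s² + 64)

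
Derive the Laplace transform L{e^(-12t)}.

L{e^(at)} = 1/(s-a), so L{e^(-12t)} = 1/(s+12)

Final answer: 1/(s+12)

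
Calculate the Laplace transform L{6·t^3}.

L{t^n} = n!/s^(n+1), so L{t^3} = 6/s^4. Then L{6·t^3} = 6·6/s^4 = 36/s^4

Final answer: 36/s^4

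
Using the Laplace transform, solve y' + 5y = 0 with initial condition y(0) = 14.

L{y'} + 5L{y} = 0. sY - 14 + 5Y = 0. Y(s+5) = 14. Y = 14/(s+5)

Final answer: y(t) = 14e^(-5t)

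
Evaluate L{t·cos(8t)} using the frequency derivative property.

L{cos(8t)} = s/(s² + 64). Derivative: d/ds[s/(s² + 64)] = [(s² + 64) - s·2s]/(s² + 64)² = (64 - s²)/(s² + 64)². So L{t·cos(8t)} = -F'(s) = (s² - 64)/(s² + 64)²

Final answer: (s² - 64)/(s² + 64)²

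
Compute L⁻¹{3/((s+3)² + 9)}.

Form: b/((s-a)² + b²) → e^(at)sin(bt). With a=-3, b=3

Final answer: e^(-3t)·sin(3t)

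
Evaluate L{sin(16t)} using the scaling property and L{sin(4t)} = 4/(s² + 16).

Using L{f(at)} = (1/a)F(s/a) with a=4: L{sin(16t)} = (1/4) · 4/((s/4)² + 16) = (1/4) · 4·16/(s² + 256) = 16/(s² + 256)

Final answer: 16/(s² + 256)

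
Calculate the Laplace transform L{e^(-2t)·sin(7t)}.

L{e^(at)·sin(ωt)} = ω/((s-a)² + ω²), so L{e^(-2t)·sin(7t)} = 7/((s+2)² + 49)

Final answer: 7/((s+2)² + 49)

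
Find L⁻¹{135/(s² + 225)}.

This is the form c·a/(s² + a²) with a = 15, c = 9. L⁻¹ = 9·sin(15t)

Final answer: 9·sin(15t)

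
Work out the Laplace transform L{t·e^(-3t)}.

L{t^n·e^(at)} = n!/(s-a)^(n+1), so L{t·e^(-3t)} = 1/(s+3)^2

Final answer: 1/(s+3)^2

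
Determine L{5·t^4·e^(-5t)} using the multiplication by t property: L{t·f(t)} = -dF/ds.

Using L{t^n·e^(at)} = n!/(s-a)^(n+1), L{t^4·e^(-5t)} = 24/(s+5)^5, so L{5·t^4·e^(-5t)} = 5·24/(s+5)^5 = 120/(s+5)^5

Final answer: 120/(s+5)^5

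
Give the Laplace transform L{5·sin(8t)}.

L{sin(ωt)} = ω/(s² + ω²), so L{sin(8t)} = 8/(s² + 64). Then L{5·sin(8t)} = 5·8/(s² + 64) = 40/(s² + 64)

Final answer: 40/(s² + 64)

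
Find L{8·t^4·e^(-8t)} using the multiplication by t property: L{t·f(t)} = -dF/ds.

Using L{t^n·e^(at)} = n!/(s-a)^(n+1), L{t^4·e^(-8t)} = 24/(s+8)^5, so L{8·t^4·e^(-8t)} = 8·24/(s+8)^5 = 192/(s+8)^5

Final answer: 192/(s+8)^5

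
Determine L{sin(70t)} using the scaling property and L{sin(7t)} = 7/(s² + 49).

Using L{f(at)} = (1/a)F(s/a) with a=10: L{sin(70t)} = (1/10) · 7/((s/10)² + 49) = (1/10) · 7·100/(s² + 4900) = 70/(s² + 4900)

Final answer: 70/(s² + 4900)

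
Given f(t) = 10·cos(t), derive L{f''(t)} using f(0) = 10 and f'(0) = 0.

F(s) = 10s/(s² + 1). L{f''(t)} = s²F(s) - sf(0) - f'(0) = 10s³/(s² + 1) - 10s = (10s³ - 10s(s² + 1))/(s² + 1) = -10s/(s² + 1)

Final answer: -10s/(s² + 1)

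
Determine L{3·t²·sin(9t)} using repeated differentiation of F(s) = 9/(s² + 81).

F(s) = 9/(s² + 81). F'(s) = -18s/(s² + 81)². F''(s) = -18(81 - 3s²)/(s² + 81)³ = (54s² - 1458)/(s² + 81)³. So L{t²·sin(9t)} = (-1)² F''(s) = (54s² - 1458)/(s² + 81)³. Then L{3·t²·sin(9t)} = 3·(54s² - 1458)/(s² + 81)³ = (162s² - 4374)/(s² + 81)³

Final answer: (162s² - 4374)/(s² + 81)³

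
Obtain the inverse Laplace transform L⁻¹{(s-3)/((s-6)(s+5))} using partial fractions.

Using partial fractions, f(t) = (3e^(6t) + 8e^(-5t))/11

Final answer: (3e^(6t) + 8e^(-5t))/11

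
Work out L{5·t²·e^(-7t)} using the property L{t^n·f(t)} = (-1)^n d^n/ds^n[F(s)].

L{e^(-7t)} = 1/(s+7). d/ds[1/(s+7)] = -1/(s+7)². d²/ds²[1/(s+7)] = 2/(s+7)³. So L{t²·e^(-7t)} = (-1)² · 2/(s+7)³ = 2/(s+7)³. Then L{5·t²·e^(-7t)} = 5·2/(s+7)³ = 10/(s+7)³

Final answer: 10/(s+7)³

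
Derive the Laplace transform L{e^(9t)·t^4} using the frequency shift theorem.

L{e^(at)·t^n} = n!/(s-a)^(n+1), so L{e^(9t)·t^4} = 24/(s-9)^5

Final answer: 24/(s-9)^5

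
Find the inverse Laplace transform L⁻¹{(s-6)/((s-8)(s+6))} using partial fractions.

Using partial fractions, f(t) = (2e^(8t) + 12e^(-6t))/14

Final answer: (2e^(8t) + 12e^(-6t))/14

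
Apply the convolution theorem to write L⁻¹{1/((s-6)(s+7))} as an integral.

1/((s-6)(s+7)) = (1/(s-6))·(1/(s+7)) = L{e^(6t)}·L{e^(-7t)}. So f(t) = e^(6t)*e^(-7t) = ∫₀ᵗ e^(6τ)·e^(-7(t-τ)) dτ

Final answer: ∫₀ᵗ e^(6τ)·e^(-7(t-τ)) dτ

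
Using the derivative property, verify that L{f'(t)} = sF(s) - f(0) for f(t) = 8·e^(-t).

f'(t) = -8e^(-t). Direct: L{f'(t)} = -8/(s+1). Property: s·8/(s+1) - 8 = (8s - 8(s+1))/(s+1) = -8/(s+1). ✓

Final answer: -8/(s+1)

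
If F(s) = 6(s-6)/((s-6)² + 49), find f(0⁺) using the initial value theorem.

f(0⁺) = lim_{s→∞} sF(s) = lim_{s→∞} 6s(s-6)/((s-6)² + 49) = 6

Final answer: 6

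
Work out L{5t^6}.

L{t^n} = n!/s^(n+1). So L{5t^6} = 5·6!/s^7 = 3600/s^7

Final answer: 3600/s^7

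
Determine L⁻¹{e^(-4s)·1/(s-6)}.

L⁻¹{1/(s-6)} = e^(6t). By the time shift theorem, L⁻¹{e^(-as)F(s)} = u(t-a)f(t-a) with a=4, so L⁻¹{e^(-4s)·1/(s-6)} = u(t-4)·e^(6(t-4))

Final answer: u(t-4)·e^(6(t-4))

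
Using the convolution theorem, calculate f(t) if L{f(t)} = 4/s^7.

4/s^7 = (4/s)·(1/s^6) = L{4}·L{t^5/120}. By convolution, f(t) = 4*t^5/120 = ∫₀ᵗ 4·τ^5/120 dτ = 4·t^6/720

Final answer: 4·t^6/720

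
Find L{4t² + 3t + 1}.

L{4t² + 3t + 1} = 4·2/s³ + 3/s² + 1/s = 8/s³ + 3/s² + 1/s

Final answer: 8/s³ + 3/s² + 1/s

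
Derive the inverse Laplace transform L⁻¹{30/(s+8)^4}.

L⁻¹{n!/(s-a)^(n+1)} = t^n·e^(at) with n=3, a=-8. So L⁻¹{6/(s+8)^4} = t^3·e^(-8t), and L⁻¹{30/(s+8)^4} = (30/6)·t^3·e^(-8t) = 5·t^3·e^(-8t)

Final answer: 5·t^3·e^(-8t)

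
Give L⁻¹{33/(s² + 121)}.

This is the form c·a/(s² + a²) with a = 11, c = 3. L⁻¹ = 3·sin(11t)

Final answer: 3·sin(11t)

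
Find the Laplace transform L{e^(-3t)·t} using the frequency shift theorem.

L{e^(at)·t^n} = n!/(s-a)^(n+1), so L{e^(-3t)·t} = 1/(s+3)^2

Final answer: 1/(s+3)^2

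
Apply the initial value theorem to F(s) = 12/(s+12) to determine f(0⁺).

f(0⁺) = lim_{s→∞} s·12/(s+12) = lim_{s→∞} 12s/(s+12) = 12

Final answer: 12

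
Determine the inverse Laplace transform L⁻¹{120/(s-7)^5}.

L⁻¹{n!/(s-a)^(n+1)} = t^n·e^(at) with n=4, a=7. So L⁻¹{24/(s-7)^5} = t^4·e^(7t), and L⁻¹{120/(s-7)^5} = (120/24)·t^4·e^(7t) = 5·t^4·e^(7t)

Final answer: 5·t^4·e^(7t)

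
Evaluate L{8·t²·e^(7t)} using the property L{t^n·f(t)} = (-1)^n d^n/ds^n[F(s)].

L{e^(7t)} = 1/(s-7). d/ds[1/(s-7)] = -1/(s-7)². d²/ds²[1/(s-7)] = 2/(s-7)³. So L{t²·e^(7t)} = (-1)² · 2/(s-7)³ = 2/(s-7)³. Then L{8·t²·e^(7t)} = 8·2/(s-7)³ = 16/(s-7)³

Final answer: 16/(s-7)³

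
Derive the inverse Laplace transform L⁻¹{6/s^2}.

L⁻¹{n!/s^(n+1)} = t^n with n=1. So L⁻¹{1/s^2} = t, and L⁻¹{6/s^2} = (6/1)·t = 6·t

Final answer: 6·t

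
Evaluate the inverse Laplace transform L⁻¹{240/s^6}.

L⁻¹{n!/s^(n+1)} = t^n with n=5. So L⁻¹{120/s^6} = t^5, and L⁻¹{240/s^6} = (240/120)·t^5 = 2·t^5

Final answer: 2·t^5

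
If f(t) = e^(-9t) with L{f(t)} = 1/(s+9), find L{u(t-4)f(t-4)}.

Time shift theorem: L{u(t-a)f(t-a)} = e^(-as)F(s). Here a=4, F(s) = 1/(s+9), so L{u(t-4)f(t-4)} = e^(-4s)·1/(s+9)

Final answer: e^(-4s)·1/(s+9)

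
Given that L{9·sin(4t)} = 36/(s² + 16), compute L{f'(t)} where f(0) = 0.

L{f'(t)} = s·F(s) - f(0) = s·36/(s² + 16) - 0 = 36s/(s² + 16)

Final answer: 36s/(s² + 16)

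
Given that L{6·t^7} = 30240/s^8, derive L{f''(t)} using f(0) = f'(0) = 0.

L{f''(t)} = s²F(s) - sf(0) - f'(0) = s²·30240/s^8 - 0 - 0 = 30240/s^6

Final answer: 30240/s^6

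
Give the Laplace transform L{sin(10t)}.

L{sin(ωt)} = ω/(s² + ω²), so L{sin(10t)} = 10/(s² + 100)

Final answer: 10/(s² + 100)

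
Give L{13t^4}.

L{t^n} = n!/s^(n+1). So L{13t^4} = 13·4!/s^5 = 312/s^5

Final answer: 312/s^5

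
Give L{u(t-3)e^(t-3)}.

u(t-a)f(t-a) with f(t)=e^t. L{e^t} = 1/(s-1). By time shift: e^(-3s)/(s-1)

Final answer: e^(-3s)/(s-1)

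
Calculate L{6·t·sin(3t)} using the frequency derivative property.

L{sin(3t)} = 3/(s² + 9). By L{t·f(t)} = -F'(s): -d/ds[3/(s² + 9)] = -(3)·(-2s)/(s² + 9)² = 6s/(s² + 9)². Then L{6·t·sin(3t)} = 6·6s/(s² + 9)² = 36s/(s² + 9)²

Final answer: 36s/(s² + 9)²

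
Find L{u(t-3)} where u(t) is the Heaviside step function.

L{u(t-a)} = e^(-as)/s. Here a=3, so L{u(t-3)} = e^(-3s)/s

Final answer: e^(-3s)/s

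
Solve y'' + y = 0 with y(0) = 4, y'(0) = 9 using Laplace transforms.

L{y''} + 1L{y} = 0. s²Y - 4s - 9 + Y = 0. Y(s² + 1) = 4s + 9. Y = (4s + 9)/(s² + 1). Inverting: y(t) = 4cos(t) + 9sin(t)

Final answer: y(t) = 4cos(t) + 9sin(t)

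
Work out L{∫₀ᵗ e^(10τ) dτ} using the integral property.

L{∫₀ᵗ f(τ)dτ} = F(s)/s with F(s) = 1/(s-10), so L{∫₀ᵗ e^(10τ) dτ} = 1/(s(s-10))

Final answer: 1/(s(s-10))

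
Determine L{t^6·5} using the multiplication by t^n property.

L{5} = 5/s. d^1/ds^1[1/s] = -1/s². d^2/ds^2[1/s] = 2/s^3. d^3/ds^3[1/s] = -6/s^4. d^4/ds^4[1/s] = 24/s^5. d^5/ds^5[1/s] = -120/s^6. d^6/ds^6[1/s] = 720/s^7. So L{t^6} = (-1)^{6}·720/s^7 = 720/s^7. Then L{t^6·5} = 5·720/s^7 = 3600/s^7

Final answer: 3600/s^7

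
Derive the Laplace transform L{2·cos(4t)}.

L{cos(ωt)} = s/(s² + ω²), so L{cos(4t)} = s/(s² + 16). Then L{2·cos(4t)} = 2·s/(s² + 16) = 2s/(s² + 16)

Final answer: 2s/(s² + 16)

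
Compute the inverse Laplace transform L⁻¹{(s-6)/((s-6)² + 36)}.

Using frequency shift, L⁻¹{(s-6)/((s-6)² + 36)} = e^(6t)·cos(6t)

Final answer: e^(6t)·cos(6t)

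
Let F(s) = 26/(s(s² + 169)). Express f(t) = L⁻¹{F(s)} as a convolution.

26/(s(s² + 169)) = (1/s)·(26/(s² + 169)) = L{1}·L{2·sin(13t)}. So f(t) = 1*(2·sin(13t)) = ∫₀ᵗ 2·sin(13τ) dτ

Final answer: ∫₀ᵗ 2·sin(13τ) dτ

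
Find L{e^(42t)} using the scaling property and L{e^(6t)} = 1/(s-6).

Using L{f(at)} = (1/a)F(s/a) with a=7 and f(t) = e^(6t): L{e^(42t)} = (1/7) · 1/((s/7)-6) = (1/7) · 7/(s-42) = 1/(s-42)

Final answer: 1/(s-42)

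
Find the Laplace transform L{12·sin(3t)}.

L{sin(ωt)} = ω/(s² + ω²), so L{sin(3t)} = 3/(s² + 9). Then L{12·sin(3t)} = 12·3/(s² + 9) = 36/(s² + 9)

Final answer: 36/(s² + 9)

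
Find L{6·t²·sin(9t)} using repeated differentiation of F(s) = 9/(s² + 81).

F(s) = 9/(s² + 81). F'(s) = -18s/(s² + 81)². F''(s) = -18(81 - 3s²)/(s² + 81)³ = (54s² - 1458)/(s² + 81)³. So L{t²·sin(9t)} = (-1)² F''(s) = (54s² - 1458)/(s² + 81)³. Then L{6·t²·sin(9t)} = 6·(54s² - 1458)/(s² + 81)³ = (324s² - 8748)/(s² + 81)³

Final answer: (324s² - 8748)/(s² + 81)³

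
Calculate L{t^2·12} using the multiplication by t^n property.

L{12} = 12/s. d^1/ds^1[1/s] = -1/s². d^2/ds^2[1/s] = 2/s^3. So L{t^2} = (-1)^{2}·2/s^3 = 2/s^3. Then L{t^2·12} = 12·2/s^3 = 24/s^3

Final answer: 24/s^3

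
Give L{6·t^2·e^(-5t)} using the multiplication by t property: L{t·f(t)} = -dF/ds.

Using L{t^n·e^(at)} = n!/(s-a)^(n+1), L{t^2·e^(-5t)} = 2/(s+5)^3, so L{6·t^2·e^(-5t)} = 6·2/(s+5)^3 = 12/(s+5)^3

Final answer: 12/(s+5)^3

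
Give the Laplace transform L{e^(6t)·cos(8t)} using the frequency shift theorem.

Frequency shift: L{e^(at)f(t)} = F(s-a). L{e^(6t)·cos(8t)} = (s-6)/((s-6)² + 64)

Final answer: (s-6)/((s-6)² + 64)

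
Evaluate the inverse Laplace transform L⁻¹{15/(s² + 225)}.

L⁻¹{15/(s² + 225)} = sin(15t)

Final answer: sin(15t)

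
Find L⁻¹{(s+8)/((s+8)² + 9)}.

Using frequency shift: L⁻¹{(s-a)/((s-a)² + b²)} = e^(at)cos(bt). Here a=-8, b=3

Final answer: e^(-8t)·cos(3t)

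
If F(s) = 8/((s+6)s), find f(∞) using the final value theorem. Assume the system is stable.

f(∞) = lim_{s→0} sF(s) = lim_{s→0} 8/(s+6) = 4/3

Final answer: 4/3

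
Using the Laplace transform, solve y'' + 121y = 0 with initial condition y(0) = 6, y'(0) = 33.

L{y''} + 121L{y} = 0. s²Y - 6s - 33 + 121Y = 0. Y(s² + 121) = 6s + 33. Y = (6s + 33)/(s² + 121). Inverting: y(t) = 6cos(11t) + 3sin(11t)

Final answer: y(t) = 6cos(11t) + 3sin(11t)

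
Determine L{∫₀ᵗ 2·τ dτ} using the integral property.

L{∫₀ᵗ f(τ)dτ} = F(s)/s with f(t) = 2t. F(s) = 2/s^2, so L{∫₀ᵗ 2·τ dτ} = (2/s^2)/s = 2/s^3. (Check: ∫₀ᵗ 2·τ dτ = 2t^2/2.)

Final answer: 2/s^3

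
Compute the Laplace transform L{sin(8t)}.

L{sin(ωt)} = ω/(s² + ω²), so L{sin(8t)} = 8/(s² + 64)

Final answer: 8/(s² + 64)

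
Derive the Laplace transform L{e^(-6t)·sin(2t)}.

L{e^(at)·sin(ωt)} = ω/((s-a)² + ω²), so L{e^(-6t)·sin(2t)} = 2/((s+6)² + 4)

Final answer: 2/((s+6)² + 4)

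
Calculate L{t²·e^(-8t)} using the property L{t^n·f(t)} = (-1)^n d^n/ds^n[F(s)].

L{e^(-8t)} = 1/(s+8). d/ds[1/(s+8)] = -1/(s+8)². d²/ds²[1/(s+8)] = 2/(s+8)³. So L{t²·e^(-8t)} = (-1)² · 2/(s+8)³ = 2/(s+8)³

Final answer: 2/(s+8)³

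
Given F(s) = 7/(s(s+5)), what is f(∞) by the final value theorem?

f(∞) = lim_{s→0} s·7/(s(s+5)) = lim_{s→0} 7/(s+5) = 7/5 = 7/5

Final answer: 7/5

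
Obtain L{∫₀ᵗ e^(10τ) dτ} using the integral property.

L{∫₀ᵗ f(τ)dτ} = F(s)/s with F(s) = 1/(s-10), so L{∫₀ᵗ e^(10τ) dτ} = 1/(s(s-10))

Final answer: 1/(s(s-10))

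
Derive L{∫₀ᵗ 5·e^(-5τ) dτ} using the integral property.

L{∫₀ᵗ f(τ)dτ} = F(s)/s with F(s) = 5/(s+5), so L{∫₀ᵗ 5·e^(-5τ) dτ} = 5/(s(s+5))

Final answer: 5/(s(s+5))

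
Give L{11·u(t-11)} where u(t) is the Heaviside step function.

L{u(t-a)} = e^(-as)/s. Here a=11, so L{u(t-11)} = e^(-11s)/s, and L{11·u(t-11)} = 11·e^(-11s)/s

Final answer: 11·e^(-11s)/s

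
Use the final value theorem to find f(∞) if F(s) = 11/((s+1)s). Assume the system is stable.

f(∞) = lim_{s→0} sF(s) = lim_{s→0} 11/(s+1) = 11

Final answer: 11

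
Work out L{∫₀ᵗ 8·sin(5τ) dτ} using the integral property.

L{∫₀ᵗ f(τ)dτ} = F(s)/s with F(s) = 40/(s² + 25), so the result is (40/(s² + 25))/s = 40/(s(s² + 25))

Final answer: 40/(s(s² + 25))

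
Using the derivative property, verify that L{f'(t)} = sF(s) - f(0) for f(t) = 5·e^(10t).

f'(t) = 50e^(10t). Direct: L{f'(t)} = 50/(s-10). Property: s·5/(s-10) - 5 = (5s - 5(s-10))/(s-10) = 50/(s-10). ✓

Final answer: 50/(s-10)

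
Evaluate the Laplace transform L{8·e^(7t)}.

L{e^(at)} = 1/(s-a), so L{e^(7t)} = 1/(s-7). Then L{8·e^(7t)} = 8/(s-7)

Final answer: 8/(s-7)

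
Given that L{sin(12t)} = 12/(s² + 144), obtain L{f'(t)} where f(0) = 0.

L{f'(t)} = s·F(s) - f(0) = s·12/(s² + 144) - 0 = 12s/(s² + 144)

Final answer: 12s/(s² + 144)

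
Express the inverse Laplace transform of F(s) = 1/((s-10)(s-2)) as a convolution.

1/((s-10)(s-2)) = (1/(s-10))·(1/(s-2)) = L{e^(10t)}·L{e^(2t)}. So f(t) = e^(10t)*e^(2t) = ∫₀ᵗ e^(10τ)·e^(2(t-τ)) dτ

Final answer: ∫₀ᵗ e^(10τ)·e^(2(t-τ)) dτ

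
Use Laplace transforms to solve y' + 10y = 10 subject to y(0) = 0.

sY + 10Y = 10/s. Y = 10/(s(s+10)). Partial fractions: Y = 1/s - 1/(s+10)

Final answer: y(t) = (1 - e^(-10t))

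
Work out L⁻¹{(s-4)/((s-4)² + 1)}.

Using frequency shift: L⁻¹{(s-a)/((s-a)² + b²)} = e^(at)cos(bt). Here a=4, b=1

Final answer: e^(4t)·cos(t)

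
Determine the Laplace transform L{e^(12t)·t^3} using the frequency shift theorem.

L{e^(at)·t^n} = n!/(s-a)^(n+1), so L{e^(12t)·t^3} = 6/(s-12)^4

Final answer: 6/(s-12)^4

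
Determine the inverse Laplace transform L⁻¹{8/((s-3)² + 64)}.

Using frequency shift, L⁻¹{8/((s-3)² + 64)} = e^(3t)·sin(8t)

Final answer: e^(3t)·sin(8t)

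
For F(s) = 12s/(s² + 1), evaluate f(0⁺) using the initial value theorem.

f(0⁺) = lim_{s→∞} s·12s/(s² + 1) = lim_{s→∞} 12s²/(s² + 1) = 12

Final answer: 12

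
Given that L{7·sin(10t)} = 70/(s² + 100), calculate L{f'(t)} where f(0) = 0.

L{f'(t)} = s·F(s) - f(0) = s·70/(s² + 100) - 0 = 70s/(s² + 100)

Final answer: 70s/(s² + 100)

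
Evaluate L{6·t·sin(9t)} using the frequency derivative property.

L{sin(9t)} = 9/(s² + 81). By L{t·f(t)} = -F'(s): -d/ds[9/(s² + 81)] = -(9)·(-2s)/(s² + 81)² = 18s/(s² + 81)². Then L{6·t·sin(9t)} = 6·18s/(s² + 81)² = 108s/(s² + 81)²

Final answer: 108s/(s² + 81)²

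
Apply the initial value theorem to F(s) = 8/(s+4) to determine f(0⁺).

f(0⁺) = lim_{s→∞} s·8/(s+4) = lim_{s→∞} 8s/(s+4) = 8

Final answer: 8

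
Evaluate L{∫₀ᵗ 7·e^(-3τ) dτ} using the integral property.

L{∫₀ᵗ f(τ)dτ} = F(s)/s with F(s) = 7/(s+3), so L{∫₀ᵗ 7·e^(-3τ) dτ} = 7/(s(s+3))

Final answer: 7/(s(s+3))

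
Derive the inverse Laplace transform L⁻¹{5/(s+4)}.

L⁻¹{1/(s-a)} = e^(at), so L⁻¹{1/(s+4)} = e^(-4t), and L⁻¹{5/(s+4)} = 5·e^(-4t)

Final answer: 5·e^(-4t)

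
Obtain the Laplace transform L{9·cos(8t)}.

L{cos(ωt)} = s/(s² + ω²), so L{cos(8t)} = s/(s² + 64). Then L{9·cos(8t)} = 9·s/(s² + 64) = 9s/(s² + 64)

Final answer: 9s/(s² + 64)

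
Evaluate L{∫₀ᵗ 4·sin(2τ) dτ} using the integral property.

L{∫₀ᵗ f(τ)dτ} = F(s)/s with F(s) = 8/(s² + 4), so the result is (8/(s² + 4))/s = 8/(s(s² + 4))

Final answer: 8/(s(s² + 4))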